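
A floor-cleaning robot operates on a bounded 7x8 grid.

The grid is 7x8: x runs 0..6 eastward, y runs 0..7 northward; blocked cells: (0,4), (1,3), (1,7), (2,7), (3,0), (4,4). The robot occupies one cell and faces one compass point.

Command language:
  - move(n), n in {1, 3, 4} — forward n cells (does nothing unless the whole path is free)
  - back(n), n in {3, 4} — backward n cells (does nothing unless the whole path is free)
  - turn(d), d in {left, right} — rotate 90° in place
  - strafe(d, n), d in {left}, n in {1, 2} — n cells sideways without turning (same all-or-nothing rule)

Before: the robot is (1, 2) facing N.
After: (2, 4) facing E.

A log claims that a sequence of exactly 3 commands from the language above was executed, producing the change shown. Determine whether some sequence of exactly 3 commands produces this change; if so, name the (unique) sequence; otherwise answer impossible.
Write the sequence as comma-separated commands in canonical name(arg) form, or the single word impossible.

key: order matters: swapping turn(right) and strafe(left, 2) lands elsewhere
start: (1, 2) facing N
t=1 turn(right) ⇒ (1, 2) facing E
t=2 move(1) ⇒ (2, 2) facing E
t=3 strafe(left, 2) ⇒ (2, 4) facing E
no other 3-command option fits: unique.

turn(right), move(1), strafe(left, 2)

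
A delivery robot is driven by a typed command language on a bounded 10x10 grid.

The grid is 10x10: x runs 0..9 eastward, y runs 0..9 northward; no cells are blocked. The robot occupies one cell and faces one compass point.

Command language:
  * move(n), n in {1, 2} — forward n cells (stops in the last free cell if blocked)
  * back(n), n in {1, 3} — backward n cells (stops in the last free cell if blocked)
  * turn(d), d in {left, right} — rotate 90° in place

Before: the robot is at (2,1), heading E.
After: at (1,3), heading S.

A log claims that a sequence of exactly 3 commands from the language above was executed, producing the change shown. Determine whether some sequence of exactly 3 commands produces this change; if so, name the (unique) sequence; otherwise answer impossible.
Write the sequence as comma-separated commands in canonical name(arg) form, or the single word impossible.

impossible

all 216 sequences checked — none match.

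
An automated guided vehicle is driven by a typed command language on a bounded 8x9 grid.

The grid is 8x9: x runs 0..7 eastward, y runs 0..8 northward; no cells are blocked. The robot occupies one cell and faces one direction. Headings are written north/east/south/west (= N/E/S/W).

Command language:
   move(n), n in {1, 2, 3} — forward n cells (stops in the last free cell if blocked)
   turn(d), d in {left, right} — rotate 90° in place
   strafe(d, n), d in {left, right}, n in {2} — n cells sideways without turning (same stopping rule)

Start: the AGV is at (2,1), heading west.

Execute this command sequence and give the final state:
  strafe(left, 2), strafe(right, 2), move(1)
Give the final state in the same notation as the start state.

at (1,2), heading west

start: at (2,1), heading west
t=1 strafe(left, 2) ⇒ at (2,0), heading west
t=2 strafe(right, 2) ⇒ at (2,2), heading west
t=3 move(1) ⇒ at (1,2), heading west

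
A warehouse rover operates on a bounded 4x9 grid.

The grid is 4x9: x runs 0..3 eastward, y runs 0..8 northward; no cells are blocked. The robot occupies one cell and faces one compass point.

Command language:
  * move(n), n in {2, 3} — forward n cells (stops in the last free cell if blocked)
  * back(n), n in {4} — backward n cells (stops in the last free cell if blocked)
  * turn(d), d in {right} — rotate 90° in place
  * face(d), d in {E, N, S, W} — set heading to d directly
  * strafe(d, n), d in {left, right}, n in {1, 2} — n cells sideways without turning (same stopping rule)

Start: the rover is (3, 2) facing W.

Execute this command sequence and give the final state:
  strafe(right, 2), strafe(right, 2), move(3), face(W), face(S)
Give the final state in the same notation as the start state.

from: (3, 2) facing W
step 1 (strafe(right, 2)): (3, 4) facing W
step 2 (strafe(right, 2)): (3, 6) facing W
step 3 (move(3)): (0, 6) facing W
step 4 (face(W)): (0, 6) facing W
step 5 (face(S)): (0, 6) facing S

(0, 6) facing S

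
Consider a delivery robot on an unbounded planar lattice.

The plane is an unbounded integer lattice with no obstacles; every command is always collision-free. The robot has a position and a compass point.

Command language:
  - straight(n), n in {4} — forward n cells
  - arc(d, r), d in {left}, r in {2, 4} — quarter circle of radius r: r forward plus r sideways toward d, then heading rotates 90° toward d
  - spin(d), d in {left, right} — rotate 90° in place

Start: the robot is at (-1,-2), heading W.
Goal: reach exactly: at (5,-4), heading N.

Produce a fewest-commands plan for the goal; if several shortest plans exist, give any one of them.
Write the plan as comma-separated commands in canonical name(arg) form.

start: at (-1,-2), heading W
t=1 arc(left, 2) ⇒ at (-3,-4), heading S
t=2 arc(left, 4) ⇒ at (1,-8), heading E
t=3 arc(left, 4) ⇒ at (5,-4), heading N
nothing shorter than 3 reaches the goal.

arc(left, 2), arc(left, 4), arc(left, 4)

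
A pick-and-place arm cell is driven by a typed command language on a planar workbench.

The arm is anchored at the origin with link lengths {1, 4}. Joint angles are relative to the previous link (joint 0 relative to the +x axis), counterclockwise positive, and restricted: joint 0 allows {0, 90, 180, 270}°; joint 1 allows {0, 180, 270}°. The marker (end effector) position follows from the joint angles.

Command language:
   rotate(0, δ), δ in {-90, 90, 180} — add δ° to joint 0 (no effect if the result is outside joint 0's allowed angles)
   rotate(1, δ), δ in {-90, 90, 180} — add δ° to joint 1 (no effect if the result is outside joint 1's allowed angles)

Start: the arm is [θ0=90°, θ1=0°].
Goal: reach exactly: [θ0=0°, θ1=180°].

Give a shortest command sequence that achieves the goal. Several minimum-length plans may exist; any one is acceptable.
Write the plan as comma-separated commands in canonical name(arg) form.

rotate(1, 180), rotate(0, -90)

t0: [θ0=90°, θ1=0°]
step 1 (rotate(1, 180)): [θ0=90°, θ1=180°]
step 2 (rotate(0, -90)): [θ0=0°, θ1=180°]
shorter routes all fall short; 2 is best.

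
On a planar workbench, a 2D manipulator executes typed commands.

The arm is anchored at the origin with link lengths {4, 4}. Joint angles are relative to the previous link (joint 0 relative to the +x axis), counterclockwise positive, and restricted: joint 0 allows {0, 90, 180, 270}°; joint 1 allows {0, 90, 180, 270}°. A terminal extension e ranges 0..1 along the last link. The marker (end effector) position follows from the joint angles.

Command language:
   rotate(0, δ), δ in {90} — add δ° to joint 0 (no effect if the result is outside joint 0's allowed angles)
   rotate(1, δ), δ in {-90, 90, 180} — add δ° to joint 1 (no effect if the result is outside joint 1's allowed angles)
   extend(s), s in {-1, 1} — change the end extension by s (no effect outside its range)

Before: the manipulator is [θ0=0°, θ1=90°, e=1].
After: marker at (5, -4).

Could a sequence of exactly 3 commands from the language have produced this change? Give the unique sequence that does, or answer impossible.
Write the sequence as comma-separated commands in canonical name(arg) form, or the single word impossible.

rotate(0, 90), rotate(0, 90), rotate(0, 90)

initial: [θ0=0°, θ1=90°, e=1]
1. rotate(0, 90) → [θ0=90°, θ1=90°, e=1]
2. rotate(0, 90) → [θ0=180°, θ1=90°, e=1]
3. rotate(0, 90) → [θ0=270°, θ1=90°, e=1]
all 216 alternatives checked — unique.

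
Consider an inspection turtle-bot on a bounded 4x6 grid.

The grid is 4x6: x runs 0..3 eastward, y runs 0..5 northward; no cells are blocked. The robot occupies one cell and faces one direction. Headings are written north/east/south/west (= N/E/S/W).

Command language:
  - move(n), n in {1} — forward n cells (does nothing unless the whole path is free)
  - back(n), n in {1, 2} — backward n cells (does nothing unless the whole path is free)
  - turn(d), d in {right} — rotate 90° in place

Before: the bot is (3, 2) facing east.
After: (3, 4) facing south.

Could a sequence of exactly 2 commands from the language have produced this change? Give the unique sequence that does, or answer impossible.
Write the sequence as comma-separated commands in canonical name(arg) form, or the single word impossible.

turn(right), back(2)

key: position moved to (3,4) AND the heading swung to S — translation plus rotation needed
start: (3, 2) facing east
[1] after turn(right): (3, 2) facing south
[2] after back(2): (3, 4) facing south
uniquely the one of 16 2-step routes that fits.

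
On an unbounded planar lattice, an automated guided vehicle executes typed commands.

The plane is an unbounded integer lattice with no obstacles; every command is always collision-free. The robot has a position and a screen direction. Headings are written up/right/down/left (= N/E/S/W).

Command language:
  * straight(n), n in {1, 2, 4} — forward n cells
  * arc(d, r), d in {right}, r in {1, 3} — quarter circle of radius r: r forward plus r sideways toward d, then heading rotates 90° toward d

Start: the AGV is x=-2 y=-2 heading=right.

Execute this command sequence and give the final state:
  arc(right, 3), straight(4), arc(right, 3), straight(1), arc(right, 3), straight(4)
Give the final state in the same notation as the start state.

x=-6 y=-5 heading=up

initial: x=-2 y=-2 heading=right
step 1 (arc(right, 3)): x=1 y=-5 heading=down
step 2 (straight(4)): x=1 y=-9 heading=down
step 3 (arc(right, 3)): x=-2 y=-12 heading=left
step 4 (straight(1)): x=-3 y=-12 heading=left
step 5 (arc(right, 3)): x=-6 y=-9 heading=up
step 6 (straight(4)): x=-6 y=-5 heading=up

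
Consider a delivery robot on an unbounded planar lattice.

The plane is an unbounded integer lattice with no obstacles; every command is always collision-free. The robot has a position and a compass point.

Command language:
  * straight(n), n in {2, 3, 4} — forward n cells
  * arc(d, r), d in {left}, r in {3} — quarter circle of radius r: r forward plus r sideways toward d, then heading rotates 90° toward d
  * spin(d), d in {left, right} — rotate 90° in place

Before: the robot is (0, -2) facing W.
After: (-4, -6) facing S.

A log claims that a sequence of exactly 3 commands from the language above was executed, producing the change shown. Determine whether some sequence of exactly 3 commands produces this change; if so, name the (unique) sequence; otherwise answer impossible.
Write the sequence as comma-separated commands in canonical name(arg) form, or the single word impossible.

key: cell and facing (now S) both changed — the 3 commands mix motion and turning
t0: (0, -2) facing W
1. straight(4) → (-4, -2) facing W
2. spin(left) → (-4, -2) facing S
3. straight(4) → (-4, -6) facing S
no rival 3-sequence matches.

straight(4), spin(left), straight(4)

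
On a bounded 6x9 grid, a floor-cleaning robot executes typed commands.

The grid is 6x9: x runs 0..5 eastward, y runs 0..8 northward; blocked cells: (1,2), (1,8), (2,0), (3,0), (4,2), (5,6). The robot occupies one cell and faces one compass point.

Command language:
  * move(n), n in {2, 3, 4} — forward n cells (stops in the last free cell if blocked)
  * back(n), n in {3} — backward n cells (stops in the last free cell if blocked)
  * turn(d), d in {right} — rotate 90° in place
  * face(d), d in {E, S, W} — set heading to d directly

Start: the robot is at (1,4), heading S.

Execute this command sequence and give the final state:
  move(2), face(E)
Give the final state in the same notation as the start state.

begin: at (1,4), heading S
step 1 (move(2)): at (1,3), heading S
step 2 (face(E)): at (1,3), heading E

at (1,3), heading E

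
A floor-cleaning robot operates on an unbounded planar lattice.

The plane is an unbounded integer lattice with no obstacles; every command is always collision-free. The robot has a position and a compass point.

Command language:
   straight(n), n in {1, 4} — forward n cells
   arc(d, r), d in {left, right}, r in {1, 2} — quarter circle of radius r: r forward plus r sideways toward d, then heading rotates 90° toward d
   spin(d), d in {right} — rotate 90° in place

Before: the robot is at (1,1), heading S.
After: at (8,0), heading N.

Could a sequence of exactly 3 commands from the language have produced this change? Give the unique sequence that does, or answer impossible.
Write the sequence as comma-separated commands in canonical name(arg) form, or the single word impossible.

arc(left, 2), straight(4), arc(left, 1)

key: position moved to (8,0) AND the heading swung to N — translation plus rotation needed
from: at (1,1), heading S
step 1 (arc(left, 2)): at (3,-1), heading E
step 2 (straight(4)): at (7,-1), heading E
step 3 (arc(left, 1)): at (8,0), heading N
no other 3-command option fits: unique.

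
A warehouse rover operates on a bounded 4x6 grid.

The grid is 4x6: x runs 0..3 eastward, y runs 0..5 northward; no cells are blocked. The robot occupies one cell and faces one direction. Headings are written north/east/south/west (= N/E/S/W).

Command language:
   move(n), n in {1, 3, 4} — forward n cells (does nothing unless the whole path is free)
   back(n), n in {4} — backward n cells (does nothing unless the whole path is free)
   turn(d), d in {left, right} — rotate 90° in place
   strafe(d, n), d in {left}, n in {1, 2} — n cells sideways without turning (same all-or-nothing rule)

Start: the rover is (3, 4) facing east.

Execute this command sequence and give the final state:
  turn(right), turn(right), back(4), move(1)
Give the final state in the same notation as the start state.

(2, 4) facing west

begin: (3, 4) facing east
[1] after turn(right): (3, 4) facing south
[2] after turn(right): (3, 4) facing west
[3] after back(4): (3, 4) facing west
[4] after move(1): (2, 4) facing west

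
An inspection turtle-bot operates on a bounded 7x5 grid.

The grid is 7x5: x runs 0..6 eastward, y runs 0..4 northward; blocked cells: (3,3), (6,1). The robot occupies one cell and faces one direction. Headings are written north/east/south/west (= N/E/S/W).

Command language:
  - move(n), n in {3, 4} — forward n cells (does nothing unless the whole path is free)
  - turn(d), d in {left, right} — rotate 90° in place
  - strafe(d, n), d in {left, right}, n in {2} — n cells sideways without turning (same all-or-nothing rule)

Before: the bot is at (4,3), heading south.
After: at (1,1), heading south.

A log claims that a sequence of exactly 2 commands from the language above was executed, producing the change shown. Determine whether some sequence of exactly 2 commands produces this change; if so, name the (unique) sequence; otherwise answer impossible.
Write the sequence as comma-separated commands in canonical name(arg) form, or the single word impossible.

impossible

no 2-step route produces this change.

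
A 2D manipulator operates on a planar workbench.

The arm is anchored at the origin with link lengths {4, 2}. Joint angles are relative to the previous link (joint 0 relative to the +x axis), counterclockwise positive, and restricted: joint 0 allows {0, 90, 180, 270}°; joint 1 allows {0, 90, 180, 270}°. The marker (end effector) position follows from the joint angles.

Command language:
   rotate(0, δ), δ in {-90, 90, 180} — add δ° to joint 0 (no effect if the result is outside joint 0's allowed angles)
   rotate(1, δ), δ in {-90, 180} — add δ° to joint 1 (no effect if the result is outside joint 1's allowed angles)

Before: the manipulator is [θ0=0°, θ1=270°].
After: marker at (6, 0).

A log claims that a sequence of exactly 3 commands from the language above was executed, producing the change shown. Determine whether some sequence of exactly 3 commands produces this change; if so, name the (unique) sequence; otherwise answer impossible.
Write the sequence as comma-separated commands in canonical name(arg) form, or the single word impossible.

rotate(1, -90), rotate(1, -90), rotate(1, -90)

initial: [θ0=0°, θ1=270°]
t=1 rotate(1, -90) ⇒ [θ0=0°, θ1=180°]
t=2 rotate(1, -90) ⇒ [θ0=0°, θ1=90°]
t=3 rotate(1, -90) ⇒ [θ0=0°, θ1=0°]
uniquely the one of 125 3-step routes that fits.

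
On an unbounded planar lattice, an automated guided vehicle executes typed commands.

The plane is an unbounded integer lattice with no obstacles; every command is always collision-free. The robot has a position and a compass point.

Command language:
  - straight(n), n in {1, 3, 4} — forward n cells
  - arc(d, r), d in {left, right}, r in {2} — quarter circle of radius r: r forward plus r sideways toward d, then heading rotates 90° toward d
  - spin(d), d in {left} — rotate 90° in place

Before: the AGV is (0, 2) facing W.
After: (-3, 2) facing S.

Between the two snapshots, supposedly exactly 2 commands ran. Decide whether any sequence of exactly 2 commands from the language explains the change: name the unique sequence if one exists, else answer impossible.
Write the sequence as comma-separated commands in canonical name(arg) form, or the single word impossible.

straight(3), spin(left)

key: order matters: swapping straight(3) and spin(left) lands elsewhere
t0: (0, 2) facing W
[1] after straight(3): (-3, 2) facing W
[2] after spin(left): (-3, 2) facing S
no rival 2-sequence matches.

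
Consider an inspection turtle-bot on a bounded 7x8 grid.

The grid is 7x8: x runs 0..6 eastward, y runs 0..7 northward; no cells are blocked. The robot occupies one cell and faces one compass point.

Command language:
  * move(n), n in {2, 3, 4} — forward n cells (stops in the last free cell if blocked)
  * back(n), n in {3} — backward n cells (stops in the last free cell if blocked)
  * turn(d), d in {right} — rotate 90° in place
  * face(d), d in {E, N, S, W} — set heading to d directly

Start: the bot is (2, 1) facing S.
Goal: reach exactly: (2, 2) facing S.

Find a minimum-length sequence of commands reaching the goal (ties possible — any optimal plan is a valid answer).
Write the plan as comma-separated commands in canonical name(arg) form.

back(3), move(2)

begin: (2, 1) facing S
t=1 back(3) ⇒ (2, 4) facing S
t=2 move(2) ⇒ (2, 2) facing S
shorter routes all fall short; 2 is best.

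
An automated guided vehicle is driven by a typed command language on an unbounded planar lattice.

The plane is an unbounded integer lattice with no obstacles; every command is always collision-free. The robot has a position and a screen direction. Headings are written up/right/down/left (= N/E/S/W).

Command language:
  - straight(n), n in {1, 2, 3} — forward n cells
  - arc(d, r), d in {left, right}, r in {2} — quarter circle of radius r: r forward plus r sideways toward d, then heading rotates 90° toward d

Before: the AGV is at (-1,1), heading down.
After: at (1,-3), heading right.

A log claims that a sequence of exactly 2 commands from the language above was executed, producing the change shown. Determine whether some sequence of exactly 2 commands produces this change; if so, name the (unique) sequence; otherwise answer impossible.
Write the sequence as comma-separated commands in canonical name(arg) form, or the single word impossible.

key: order matters: swapping straight(2) and arc(left, 2) lands elsewhere
t0: at (-1,1), heading down
step 1 (straight(2)): at (-1,-1), heading down
step 2 (arc(left, 2)): at (1,-3), heading right
no other 2-command option fits: unique.

straight(2), arc(left, 2)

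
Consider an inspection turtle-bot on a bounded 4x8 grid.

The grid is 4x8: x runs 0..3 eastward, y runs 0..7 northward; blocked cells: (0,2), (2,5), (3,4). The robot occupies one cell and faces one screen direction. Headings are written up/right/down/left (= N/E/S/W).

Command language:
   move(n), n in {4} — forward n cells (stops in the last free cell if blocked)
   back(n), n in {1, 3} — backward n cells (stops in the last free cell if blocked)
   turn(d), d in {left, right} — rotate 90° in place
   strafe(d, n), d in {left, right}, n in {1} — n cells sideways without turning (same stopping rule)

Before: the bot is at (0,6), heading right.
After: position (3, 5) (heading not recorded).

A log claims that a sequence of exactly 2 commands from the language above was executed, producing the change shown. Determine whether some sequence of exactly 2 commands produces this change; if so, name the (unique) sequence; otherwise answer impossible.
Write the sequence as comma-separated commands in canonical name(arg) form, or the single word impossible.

key: move(4) runs into the grid edge before its full distance
begin: at (0,6), heading right
[1] after move(4): at (3,6), heading right
[2] after strafe(right, 1): at (3,5), heading right
no other 2-command option fits: unique.

move(4), strafe(right, 1)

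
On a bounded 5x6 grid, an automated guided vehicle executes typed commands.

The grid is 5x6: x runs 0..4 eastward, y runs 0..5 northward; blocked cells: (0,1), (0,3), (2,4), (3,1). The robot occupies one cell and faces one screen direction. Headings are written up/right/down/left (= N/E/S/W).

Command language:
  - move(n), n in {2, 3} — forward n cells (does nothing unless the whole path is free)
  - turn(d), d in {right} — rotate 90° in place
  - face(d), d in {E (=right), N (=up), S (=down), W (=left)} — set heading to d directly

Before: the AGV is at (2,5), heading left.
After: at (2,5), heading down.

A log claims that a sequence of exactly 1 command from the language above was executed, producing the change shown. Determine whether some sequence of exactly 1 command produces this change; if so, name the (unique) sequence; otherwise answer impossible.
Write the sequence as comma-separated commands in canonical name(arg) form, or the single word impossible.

key: (2,5) unchanged — the single command moves nothing
start: at (2,5), heading left
[1] after face(S): at (2,5), heading down
no rival 1-sequence matches.

face(S)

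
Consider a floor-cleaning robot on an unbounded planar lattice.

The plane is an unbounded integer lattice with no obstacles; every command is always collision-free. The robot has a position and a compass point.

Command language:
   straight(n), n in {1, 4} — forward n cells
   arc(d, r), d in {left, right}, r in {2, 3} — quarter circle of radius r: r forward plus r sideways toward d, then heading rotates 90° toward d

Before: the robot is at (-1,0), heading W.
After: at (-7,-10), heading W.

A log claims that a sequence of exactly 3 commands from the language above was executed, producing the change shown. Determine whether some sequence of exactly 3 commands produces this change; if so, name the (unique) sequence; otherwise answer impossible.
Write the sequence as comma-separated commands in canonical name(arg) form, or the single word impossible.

arc(left, 3), straight(4), arc(right, 3)

key: heading stays W — rotations cancel among the 3 commands
begin: at (-1,0), heading W
step 1 (arc(left, 3)): at (-4,-3), heading S
step 2 (straight(4)): at (-4,-7), heading S
step 3 (arc(right, 3)): at (-7,-10), heading W
no rival 3-sequence matches.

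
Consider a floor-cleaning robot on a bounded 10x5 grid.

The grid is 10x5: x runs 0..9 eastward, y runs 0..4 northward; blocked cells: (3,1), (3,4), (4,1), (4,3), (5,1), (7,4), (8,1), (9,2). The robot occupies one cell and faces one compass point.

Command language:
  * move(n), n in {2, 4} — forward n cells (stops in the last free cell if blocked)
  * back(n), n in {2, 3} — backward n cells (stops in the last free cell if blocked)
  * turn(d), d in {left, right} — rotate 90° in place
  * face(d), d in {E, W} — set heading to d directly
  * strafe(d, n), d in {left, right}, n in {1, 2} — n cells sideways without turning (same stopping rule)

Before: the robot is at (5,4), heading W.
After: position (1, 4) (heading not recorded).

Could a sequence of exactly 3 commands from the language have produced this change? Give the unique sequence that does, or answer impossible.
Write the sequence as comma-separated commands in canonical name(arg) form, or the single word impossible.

key: order matters: swapping strafe(left, 2) and strafe(right, 2) lands elsewhere
start: at (5,4), heading W
[1] after strafe(left, 2): at (5,2), heading W
[2] after move(4): at (1,2), heading W
[3] after strafe(right, 2): at (1,4), heading W
uniquely the one of 1728 3-step routes that fits.

strafe(left, 2), move(4), strafe(right, 2)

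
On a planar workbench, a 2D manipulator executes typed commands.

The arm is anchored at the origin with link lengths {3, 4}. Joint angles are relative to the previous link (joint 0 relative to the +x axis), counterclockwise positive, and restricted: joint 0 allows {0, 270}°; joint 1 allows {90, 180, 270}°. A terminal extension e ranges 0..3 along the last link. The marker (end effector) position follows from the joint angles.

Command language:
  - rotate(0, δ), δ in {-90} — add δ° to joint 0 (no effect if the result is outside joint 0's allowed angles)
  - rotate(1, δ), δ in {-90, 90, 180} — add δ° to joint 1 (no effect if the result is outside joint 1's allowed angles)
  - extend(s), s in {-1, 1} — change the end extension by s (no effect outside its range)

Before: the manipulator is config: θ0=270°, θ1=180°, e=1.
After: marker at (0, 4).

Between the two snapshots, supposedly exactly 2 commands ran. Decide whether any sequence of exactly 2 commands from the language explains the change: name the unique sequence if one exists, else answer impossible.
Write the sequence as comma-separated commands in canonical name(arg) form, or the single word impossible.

extend(1), extend(1)

from: config: θ0=270°, θ1=180°, e=1
t=1 extend(1) ⇒ config: θ0=270°, θ1=180°, e=2
t=2 extend(1) ⇒ config: θ0=270°, θ1=180°, e=3
uniquely the one of 36 2-step routes that fits.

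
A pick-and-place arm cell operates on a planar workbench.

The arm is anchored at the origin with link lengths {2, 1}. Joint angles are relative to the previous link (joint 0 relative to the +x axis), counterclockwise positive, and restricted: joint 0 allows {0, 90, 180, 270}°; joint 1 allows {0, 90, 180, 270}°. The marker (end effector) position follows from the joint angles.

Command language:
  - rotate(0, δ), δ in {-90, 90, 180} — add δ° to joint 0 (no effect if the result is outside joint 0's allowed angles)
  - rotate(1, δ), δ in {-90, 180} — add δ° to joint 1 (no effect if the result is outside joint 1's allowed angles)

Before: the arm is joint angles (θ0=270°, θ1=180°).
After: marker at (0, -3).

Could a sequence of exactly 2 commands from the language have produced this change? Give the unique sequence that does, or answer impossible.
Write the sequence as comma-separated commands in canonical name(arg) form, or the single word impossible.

rotate(1, -90), rotate(1, -90)

t0: joint angles (θ0=270°, θ1=180°)
1. rotate(1, -90) → joint angles (θ0=270°, θ1=90°)
2. rotate(1, -90) → joint angles (θ0=270°, θ1=0°)
uniquely the one of 25 2-step routes that fits.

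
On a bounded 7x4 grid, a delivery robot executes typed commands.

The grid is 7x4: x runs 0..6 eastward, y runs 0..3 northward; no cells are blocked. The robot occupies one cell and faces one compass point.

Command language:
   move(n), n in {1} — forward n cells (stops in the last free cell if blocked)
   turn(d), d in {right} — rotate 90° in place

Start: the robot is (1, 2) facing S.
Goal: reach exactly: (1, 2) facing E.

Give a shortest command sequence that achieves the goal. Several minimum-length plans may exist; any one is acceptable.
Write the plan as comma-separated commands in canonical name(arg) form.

turn(right), turn(right), turn(right)

t0: (1, 2) facing S
step 1 (turn(right)): (1, 2) facing W
step 2 (turn(right)): (1, 2) facing N
step 3 (turn(right)): (1, 2) facing E
minimal: 3 command(s), checked below 3.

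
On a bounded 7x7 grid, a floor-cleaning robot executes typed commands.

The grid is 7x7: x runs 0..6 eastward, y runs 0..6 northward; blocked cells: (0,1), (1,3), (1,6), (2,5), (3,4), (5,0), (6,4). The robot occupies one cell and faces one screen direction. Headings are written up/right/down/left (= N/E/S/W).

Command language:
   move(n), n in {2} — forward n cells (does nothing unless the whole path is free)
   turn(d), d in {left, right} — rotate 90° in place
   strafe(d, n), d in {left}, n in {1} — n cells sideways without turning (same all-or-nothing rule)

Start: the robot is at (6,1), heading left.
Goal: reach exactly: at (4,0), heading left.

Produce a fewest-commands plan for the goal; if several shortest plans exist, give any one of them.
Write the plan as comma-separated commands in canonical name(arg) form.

start: at (6,1), heading left
step 1 (move(2)): at (4,1), heading left
step 2 (strafe(left, 1)): at (4,0), heading left
no 1-step plan works, so 2 is optimal.

move(2), strafe(left, 1)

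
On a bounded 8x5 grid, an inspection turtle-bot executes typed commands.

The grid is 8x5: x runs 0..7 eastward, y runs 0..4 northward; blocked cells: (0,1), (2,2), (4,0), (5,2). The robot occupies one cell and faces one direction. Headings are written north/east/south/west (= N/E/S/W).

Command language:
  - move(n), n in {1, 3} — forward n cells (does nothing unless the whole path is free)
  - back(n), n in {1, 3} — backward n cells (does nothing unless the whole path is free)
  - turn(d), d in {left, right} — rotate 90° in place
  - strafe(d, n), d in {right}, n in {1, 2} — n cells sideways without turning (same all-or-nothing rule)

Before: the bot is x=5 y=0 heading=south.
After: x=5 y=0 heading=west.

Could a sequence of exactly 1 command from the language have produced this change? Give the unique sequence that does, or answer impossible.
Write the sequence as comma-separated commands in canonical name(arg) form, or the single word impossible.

turn(right)

key: parked at (5,0) the whole time — nothing moves the robot
begin: x=5 y=0 heading=south
step 1 (turn(right)): x=5 y=0 heading=west
all 8 alternatives checked — unique.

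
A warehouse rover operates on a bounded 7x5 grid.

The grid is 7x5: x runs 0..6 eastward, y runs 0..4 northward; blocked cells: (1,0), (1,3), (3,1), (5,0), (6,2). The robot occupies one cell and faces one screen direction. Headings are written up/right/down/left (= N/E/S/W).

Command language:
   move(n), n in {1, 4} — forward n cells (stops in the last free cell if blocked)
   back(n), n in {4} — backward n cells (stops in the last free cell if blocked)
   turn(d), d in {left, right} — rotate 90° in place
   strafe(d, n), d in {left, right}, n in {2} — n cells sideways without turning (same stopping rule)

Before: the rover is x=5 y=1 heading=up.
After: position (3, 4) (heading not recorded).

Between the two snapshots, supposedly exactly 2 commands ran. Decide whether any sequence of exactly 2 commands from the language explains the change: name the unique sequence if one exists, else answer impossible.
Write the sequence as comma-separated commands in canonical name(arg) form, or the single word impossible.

key: move(4) runs into the grid edge before its full distance
start: x=5 y=1 heading=up
[1] after move(4): x=5 y=4 heading=up
[2] after strafe(left, 2): x=3 y=4 heading=up
all 49 alternatives checked — unique.

move(4), strafe(left, 2)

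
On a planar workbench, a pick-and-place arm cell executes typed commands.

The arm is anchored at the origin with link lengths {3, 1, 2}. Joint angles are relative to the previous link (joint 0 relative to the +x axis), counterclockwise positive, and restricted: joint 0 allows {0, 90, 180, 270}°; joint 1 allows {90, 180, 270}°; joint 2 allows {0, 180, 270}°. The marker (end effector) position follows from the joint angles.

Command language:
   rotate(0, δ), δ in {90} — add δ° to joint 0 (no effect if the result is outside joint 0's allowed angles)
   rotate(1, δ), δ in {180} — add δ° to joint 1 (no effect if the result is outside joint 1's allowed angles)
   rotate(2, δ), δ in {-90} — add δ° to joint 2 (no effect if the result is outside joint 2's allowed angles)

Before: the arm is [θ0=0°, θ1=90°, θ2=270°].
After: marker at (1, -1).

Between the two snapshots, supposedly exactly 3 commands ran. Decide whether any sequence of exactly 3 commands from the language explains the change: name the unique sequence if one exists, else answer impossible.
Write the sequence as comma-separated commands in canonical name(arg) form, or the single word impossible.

rotate(1, 180), rotate(1, 180), rotate(1, 180)

start: [θ0=0°, θ1=90°, θ2=270°]
[1] after rotate(1, 180): [θ0=0°, θ1=270°, θ2=270°]
[2] after rotate(1, 180): [θ0=0°, θ1=90°, θ2=270°]
[3] after rotate(1, 180): [θ0=0°, θ1=270°, θ2=270°]
no other 3-command option fits: unique.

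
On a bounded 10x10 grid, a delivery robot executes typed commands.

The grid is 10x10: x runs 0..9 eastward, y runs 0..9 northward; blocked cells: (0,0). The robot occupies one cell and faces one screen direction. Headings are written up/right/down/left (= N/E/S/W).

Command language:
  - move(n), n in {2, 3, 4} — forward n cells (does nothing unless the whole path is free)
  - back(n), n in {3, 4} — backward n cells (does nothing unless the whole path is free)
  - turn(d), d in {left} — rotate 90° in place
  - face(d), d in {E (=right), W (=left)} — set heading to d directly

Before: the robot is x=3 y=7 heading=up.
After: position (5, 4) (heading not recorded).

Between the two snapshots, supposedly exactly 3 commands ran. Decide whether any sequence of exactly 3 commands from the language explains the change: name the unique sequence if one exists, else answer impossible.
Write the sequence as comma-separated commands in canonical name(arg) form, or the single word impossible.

key: running move(2) before back(3) would end elsewhere — order is forced
t0: x=3 y=7 heading=up
t=1 back(3) ⇒ x=3 y=4 heading=up
t=2 face(E) ⇒ x=3 y=4 heading=right
t=3 move(2) ⇒ x=5 y=4 heading=right
no other 3-command option fits: unique.

back(3), face(E), move(2)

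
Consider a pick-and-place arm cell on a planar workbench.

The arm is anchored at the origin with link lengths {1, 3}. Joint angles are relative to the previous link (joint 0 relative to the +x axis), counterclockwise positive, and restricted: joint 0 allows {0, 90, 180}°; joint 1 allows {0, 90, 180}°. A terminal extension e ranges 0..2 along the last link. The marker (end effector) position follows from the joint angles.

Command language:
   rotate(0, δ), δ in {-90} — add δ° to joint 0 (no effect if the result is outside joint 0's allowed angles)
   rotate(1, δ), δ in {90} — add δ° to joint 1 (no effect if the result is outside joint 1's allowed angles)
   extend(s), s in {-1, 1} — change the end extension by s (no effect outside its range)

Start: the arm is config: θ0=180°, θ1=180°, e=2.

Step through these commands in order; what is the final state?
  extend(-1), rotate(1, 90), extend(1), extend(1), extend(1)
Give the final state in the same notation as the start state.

begin: config: θ0=180°, θ1=180°, e=2
step 1 (extend(-1)): config: θ0=180°, θ1=180°, e=1
step 2 (rotate(1, 90)): config: θ0=180°, θ1=180°, e=1
step 3 (extend(1)): config: θ0=180°, θ1=180°, e=2
step 4 (extend(1)): config: θ0=180°, θ1=180°, e=2
step 5 (extend(1)): config: θ0=180°, θ1=180°, e=2

config: θ0=180°, θ1=180°, e=2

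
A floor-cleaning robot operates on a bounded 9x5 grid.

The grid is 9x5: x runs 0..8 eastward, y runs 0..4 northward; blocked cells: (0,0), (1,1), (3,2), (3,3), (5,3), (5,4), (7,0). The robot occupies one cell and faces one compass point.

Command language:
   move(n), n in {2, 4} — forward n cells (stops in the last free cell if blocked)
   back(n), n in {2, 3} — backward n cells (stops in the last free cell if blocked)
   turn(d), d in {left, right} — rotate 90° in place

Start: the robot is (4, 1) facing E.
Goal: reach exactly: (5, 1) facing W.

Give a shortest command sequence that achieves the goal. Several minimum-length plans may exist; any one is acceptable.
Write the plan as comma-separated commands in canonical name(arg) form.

turn(left), turn(left), move(2), back(3)

begin: (4, 1) facing E
1. turn(left) → (4, 1) facing N
2. turn(left) → (4, 1) facing W
3. move(2) → (2, 1) facing W
4. back(3) → (5, 1) facing W
nothing shorter than 4 reaches the goal.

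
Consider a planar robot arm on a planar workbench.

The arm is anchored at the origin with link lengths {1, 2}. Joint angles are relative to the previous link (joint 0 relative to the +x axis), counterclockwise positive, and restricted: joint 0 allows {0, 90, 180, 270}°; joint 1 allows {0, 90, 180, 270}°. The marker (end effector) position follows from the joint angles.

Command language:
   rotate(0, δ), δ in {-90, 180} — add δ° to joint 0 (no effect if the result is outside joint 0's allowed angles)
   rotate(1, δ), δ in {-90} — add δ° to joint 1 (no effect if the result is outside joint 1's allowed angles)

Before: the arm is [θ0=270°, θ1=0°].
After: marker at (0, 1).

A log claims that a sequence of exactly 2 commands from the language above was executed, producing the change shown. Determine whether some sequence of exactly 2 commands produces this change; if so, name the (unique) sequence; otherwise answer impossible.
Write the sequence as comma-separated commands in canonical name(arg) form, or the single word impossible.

rotate(1, -90), rotate(1, -90)

t0: [θ0=270°, θ1=0°]
1. rotate(1, -90) → [θ0=270°, θ1=270°]
2. rotate(1, -90) → [θ0=270°, θ1=180°]
no rival 2-sequence matches.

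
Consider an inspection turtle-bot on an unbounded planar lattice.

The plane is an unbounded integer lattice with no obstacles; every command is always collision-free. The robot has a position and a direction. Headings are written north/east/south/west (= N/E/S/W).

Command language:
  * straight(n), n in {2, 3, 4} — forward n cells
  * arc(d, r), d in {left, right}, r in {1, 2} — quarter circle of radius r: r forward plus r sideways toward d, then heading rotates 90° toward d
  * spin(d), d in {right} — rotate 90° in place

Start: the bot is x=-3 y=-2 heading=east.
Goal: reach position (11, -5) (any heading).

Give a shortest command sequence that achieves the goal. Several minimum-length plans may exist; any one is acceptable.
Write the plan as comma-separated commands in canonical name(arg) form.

straight(4), straight(4), arc(right, 2), arc(left, 1), straight(3)

start: x=-3 y=-2 heading=east
1. straight(4) → x=1 y=-2 heading=east
2. straight(4) → x=5 y=-2 heading=east
3. arc(right, 2) → x=7 y=-4 heading=south
4. arc(left, 1) → x=8 y=-5 heading=east
5. straight(3) → x=11 y=-5 heading=east
nothing shorter than 5 reaches the goal.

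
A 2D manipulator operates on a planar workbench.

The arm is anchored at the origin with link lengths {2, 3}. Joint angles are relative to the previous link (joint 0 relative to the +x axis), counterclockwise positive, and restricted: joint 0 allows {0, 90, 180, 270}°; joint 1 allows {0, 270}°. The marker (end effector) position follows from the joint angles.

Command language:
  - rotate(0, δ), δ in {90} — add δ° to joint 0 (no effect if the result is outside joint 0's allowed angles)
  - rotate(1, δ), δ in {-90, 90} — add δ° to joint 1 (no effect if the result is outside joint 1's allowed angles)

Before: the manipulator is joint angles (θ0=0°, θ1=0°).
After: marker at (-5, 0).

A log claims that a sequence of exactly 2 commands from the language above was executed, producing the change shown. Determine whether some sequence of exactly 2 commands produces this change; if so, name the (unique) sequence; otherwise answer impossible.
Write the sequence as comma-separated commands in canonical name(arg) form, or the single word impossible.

start: joint angles (θ0=0°, θ1=0°)
1. rotate(0, 90) → joint angles (θ0=90°, θ1=0°)
2. rotate(0, 90) → joint angles (θ0=180°, θ1=0°)
all 9 alternatives checked — unique.

rotate(0, 90), rotate(0, 90)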